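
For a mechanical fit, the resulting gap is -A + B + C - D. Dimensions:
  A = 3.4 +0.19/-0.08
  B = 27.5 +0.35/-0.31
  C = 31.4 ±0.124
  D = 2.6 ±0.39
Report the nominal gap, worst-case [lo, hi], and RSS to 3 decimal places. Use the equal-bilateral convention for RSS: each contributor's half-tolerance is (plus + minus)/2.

nominal=52.900 wc=[51.886,53.844] rss=0.543

Stack each dimension's contribution:
  -A: nom -3.400 → Σnom=-3.400; wc +0.080/-0.190 → slack +0.080/-0.190; half-tol=0.135, Σhalf²=0.018225
  +B: nom +27.500 → Σnom=24.100; wc +0.350/-0.310 → slack +0.430/-0.500; half-tol=0.330, Σhalf²=0.127125
  +C: nom +31.400 → Σnom=55.500; wc +0.124/-0.124 → slack +0.554/-0.624; half-tol=0.124, Σhalf²=0.142501
  -D: nom -2.600 → Σnom=52.900; wc +0.390/-0.390 → slack +0.944/-1.014; half-tol=0.390, Σhalf²=0.294601
Nominal = 52.900. Worst-case = [52.900 - 1.014, 52.900 + 0.944] = [51.886, 53.844]. RSS = √0.294601 = 0.543.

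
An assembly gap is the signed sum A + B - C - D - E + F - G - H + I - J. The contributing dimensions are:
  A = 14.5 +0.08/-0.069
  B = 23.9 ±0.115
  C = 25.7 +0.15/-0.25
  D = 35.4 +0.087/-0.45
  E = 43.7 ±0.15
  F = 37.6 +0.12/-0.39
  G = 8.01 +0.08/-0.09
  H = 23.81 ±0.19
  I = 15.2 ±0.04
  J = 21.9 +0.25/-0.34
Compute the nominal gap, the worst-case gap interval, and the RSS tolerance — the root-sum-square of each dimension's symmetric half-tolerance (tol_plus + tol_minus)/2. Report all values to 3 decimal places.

nominal=-67.320 wc=[-68.841,-65.495] rss=0.592

Stack each dimension's contribution:
  +A: nom +14.500 → Σnom=14.500; wc +0.080/-0.069 → slack +0.080/-0.069; half-tol=0.075, Σhalf²=0.005550
  +B: nom +23.900 → Σnom=38.400; wc +0.115/-0.115 → slack +0.195/-0.184; half-tol=0.115, Σhalf²=0.018775
  -C: nom -25.700 → Σnom=12.700; wc +0.250/-0.150 → slack +0.445/-0.334; half-tol=0.200, Σhalf²=0.058775
  -D: nom -35.400 → Σnom=-22.700; wc +0.450/-0.087 → slack +0.895/-0.421; half-tol=0.269, Σhalf²=0.130868
  -E: nom -43.700 → Σnom=-66.400; wc +0.150/-0.150 → slack +1.045/-0.571; half-tol=0.150, Σhalf²=0.153368
  +F: nom +37.600 → Σnom=-28.800; wc +0.120/-0.390 → slack +1.165/-0.961; half-tol=0.255, Σhalf²=0.218393
  -G: nom -8.010 → Σnom=-36.810; wc +0.090/-0.080 → slack +1.255/-1.041; half-tol=0.085, Σhalf²=0.225618
  -H: nom -23.810 → Σnom=-60.620; wc +0.190/-0.190 → slack +1.445/-1.231; half-tol=0.190, Σhalf²=0.261718
  +I: nom +15.200 → Σnom=-45.420; wc +0.040/-0.040 → slack +1.485/-1.271; half-tol=0.040, Σhalf²=0.263318
  -J: nom -21.900 → Σnom=-67.320; wc +0.340/-0.250 → slack +1.825/-1.521; half-tol=0.295, Σhalf²=0.350343
Nominal = -67.320. Worst-case = [-67.320 - 1.521, -67.320 + 1.825] = [-68.841, -65.495]. RSS = √0.350343 = 0.592.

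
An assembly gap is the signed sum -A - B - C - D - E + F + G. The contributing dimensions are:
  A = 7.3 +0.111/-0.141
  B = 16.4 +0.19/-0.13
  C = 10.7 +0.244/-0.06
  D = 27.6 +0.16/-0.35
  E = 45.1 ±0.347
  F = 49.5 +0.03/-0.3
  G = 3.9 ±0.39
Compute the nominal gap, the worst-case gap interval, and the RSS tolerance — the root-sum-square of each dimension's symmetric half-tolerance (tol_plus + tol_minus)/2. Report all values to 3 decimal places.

Stack each dimension's contribution:
  -A: nom -7.300 → Σnom=-7.300; wc +0.141/-0.111 → slack +0.141/-0.111; half-tol=0.126, Σhalf²=0.015876
  -B: nom -16.400 → Σnom=-23.700; wc +0.130/-0.190 → slack +0.271/-0.301; half-tol=0.160, Σhalf²=0.041476
  -C: nom -10.700 → Σnom=-34.400; wc +0.060/-0.244 → slack +0.331/-0.545; half-tol=0.152, Σhalf²=0.064580
  -D: nom -27.600 → Σnom=-62.000; wc +0.350/-0.160 → slack +0.681/-0.705; half-tol=0.255, Σhalf²=0.129605
  -E: nom -45.100 → Σnom=-107.100; wc +0.347/-0.347 → slack +1.028/-1.052; half-tol=0.347, Σhalf²=0.250014
  +F: nom +49.500 → Σnom=-57.600; wc +0.030/-0.300 → slack +1.058/-1.352; half-tol=0.165, Σhalf²=0.277239
  +G: nom +3.900 → Σnom=-53.700; wc +0.390/-0.390 → slack +1.448/-1.742; half-tol=0.390, Σhalf²=0.429339
Nominal = -53.700. Worst-case = [-53.700 - 1.742, -53.700 + 1.448] = [-55.442, -52.252]. RSS = √0.429339 = 0.655.

nominal=-53.700 wc=[-55.442,-52.252] rss=0.655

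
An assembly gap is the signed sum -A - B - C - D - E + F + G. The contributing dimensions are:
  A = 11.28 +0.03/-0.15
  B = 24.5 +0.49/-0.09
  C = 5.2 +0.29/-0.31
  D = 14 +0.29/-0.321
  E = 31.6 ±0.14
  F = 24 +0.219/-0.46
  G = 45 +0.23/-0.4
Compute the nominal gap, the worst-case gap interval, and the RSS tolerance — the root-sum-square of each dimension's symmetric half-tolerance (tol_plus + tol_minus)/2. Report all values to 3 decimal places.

nominal=-17.580 wc=[-19.680,-16.120] rss=0.714

Stack each dimension's contribution:
  -A: nom -11.280 → Σnom=-11.280; wc +0.150/-0.030 → slack +0.150/-0.030; half-tol=0.090, Σhalf²=0.008100
  -B: nom -24.500 → Σnom=-35.780; wc +0.090/-0.490 → slack +0.240/-0.520; half-tol=0.290, Σhalf²=0.092200
  -C: nom -5.200 → Σnom=-40.980; wc +0.310/-0.290 → slack +0.550/-0.810; half-tol=0.300, Σhalf²=0.182200
  -D: nom -14.000 → Σnom=-54.980; wc +0.321/-0.290 → slack +0.871/-1.100; half-tol=0.305, Σhalf²=0.275530
  -E: nom -31.600 → Σnom=-86.580; wc +0.140/-0.140 → slack +1.011/-1.240; half-tol=0.140, Σhalf²=0.295130
  +F: nom +24.000 → Σnom=-62.580; wc +0.219/-0.460 → slack +1.230/-1.700; half-tol=0.340, Σhalf²=0.410390
  +G: nom +45.000 → Σnom=-17.580; wc +0.230/-0.400 → slack +1.460/-2.100; half-tol=0.315, Σhalf²=0.509615
Nominal = -17.580. Worst-case = [-17.580 - 2.100, -17.580 + 1.460] = [-19.680, -16.120]. RSS = √0.509615 = 0.714.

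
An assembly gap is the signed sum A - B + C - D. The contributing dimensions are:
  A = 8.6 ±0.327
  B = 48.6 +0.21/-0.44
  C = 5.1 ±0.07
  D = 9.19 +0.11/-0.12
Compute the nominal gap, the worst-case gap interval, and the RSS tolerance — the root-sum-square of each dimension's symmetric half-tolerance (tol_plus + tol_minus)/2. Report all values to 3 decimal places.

nominal=-44.090 wc=[-44.807,-43.133] rss=0.480

Stack each dimension's contribution:
  +A: nom +8.600 → Σnom=8.600; wc +0.327/-0.327 → slack +0.327/-0.327; half-tol=0.327, Σhalf²=0.106929
  -B: nom -48.600 → Σnom=-40.000; wc +0.440/-0.210 → slack +0.767/-0.537; half-tol=0.325, Σhalf²=0.212554
  +C: nom +5.100 → Σnom=-34.900; wc +0.070/-0.070 → slack +0.837/-0.607; half-tol=0.070, Σhalf²=0.217454
  -D: nom -9.190 → Σnom=-44.090; wc +0.120/-0.110 → slack +0.957/-0.717; half-tol=0.115, Σhalf²=0.230679
Nominal = -44.090. Worst-case = [-44.090 - 0.717, -44.090 + 0.957] = [-44.807, -43.133]. RSS = √0.230679 = 0.480.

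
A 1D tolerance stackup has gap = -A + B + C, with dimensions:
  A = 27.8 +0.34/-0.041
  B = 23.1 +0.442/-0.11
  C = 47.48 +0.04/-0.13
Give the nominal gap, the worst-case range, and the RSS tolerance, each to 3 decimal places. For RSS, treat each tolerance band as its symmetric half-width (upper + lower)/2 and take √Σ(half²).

Stack each dimension's contribution:
  -A: nom -27.800 → Σnom=-27.800; wc +0.041/-0.340 → slack +0.041/-0.340; half-tol=0.191, Σhalf²=0.036290
  +B: nom +23.100 → Σnom=-4.700; wc +0.442/-0.110 → slack +0.483/-0.450; half-tol=0.276, Σhalf²=0.112466
  +C: nom +47.480 → Σnom=42.780; wc +0.040/-0.130 → slack +0.523/-0.580; half-tol=0.085, Σhalf²=0.119691
Nominal = 42.780. Worst-case = [42.780 - 0.580, 42.780 + 0.523] = [42.200, 43.303]. RSS = √0.119691 = 0.346.

nominal=42.780 wc=[42.200,43.303] rss=0.346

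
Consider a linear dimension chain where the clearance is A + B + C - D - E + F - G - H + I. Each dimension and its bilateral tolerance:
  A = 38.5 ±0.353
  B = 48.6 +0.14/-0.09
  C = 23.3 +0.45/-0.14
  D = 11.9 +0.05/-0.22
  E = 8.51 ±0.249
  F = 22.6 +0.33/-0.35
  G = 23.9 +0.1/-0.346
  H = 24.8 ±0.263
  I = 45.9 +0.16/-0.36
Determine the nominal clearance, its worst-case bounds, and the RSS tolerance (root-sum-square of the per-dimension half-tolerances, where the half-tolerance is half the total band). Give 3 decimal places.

Stack each dimension's contribution:
  +A: nom +38.500 → Σnom=38.500; wc +0.353/-0.353 → slack +0.353/-0.353; half-tol=0.353, Σhalf²=0.124609
  +B: nom +48.600 → Σnom=87.100; wc +0.140/-0.090 → slack +0.493/-0.443; half-tol=0.115, Σhalf²=0.137834
  +C: nom +23.300 → Σnom=110.400; wc +0.450/-0.140 → slack +0.943/-0.583; half-tol=0.295, Σhalf²=0.224859
  -D: nom -11.900 → Σnom=98.500; wc +0.220/-0.050 → slack +1.163/-0.633; half-tol=0.135, Σhalf²=0.243084
  -E: nom -8.510 → Σnom=89.990; wc +0.249/-0.249 → slack +1.412/-0.882; half-tol=0.249, Σhalf²=0.305085
  +F: nom +22.600 → Σnom=112.590; wc +0.330/-0.350 → slack +1.742/-1.232; half-tol=0.340, Σhalf²=0.420685
  -G: nom -23.900 → Σnom=88.690; wc +0.346/-0.100 → slack +2.088/-1.332; half-tol=0.223, Σhalf²=0.470414
  -H: nom -24.800 → Σnom=63.890; wc +0.263/-0.263 → slack +2.351/-1.595; half-tol=0.263, Σhalf²=0.539583
  +I: nom +45.900 → Σnom=109.790; wc +0.160/-0.360 → slack +2.511/-1.955; half-tol=0.260, Σhalf²=0.607183
Nominal = 109.790. Worst-case = [109.790 - 1.955, 109.790 + 2.511] = [107.835, 112.301]. RSS = √0.607183 = 0.779.

nominal=109.790 wc=[107.835,112.301] rss=0.779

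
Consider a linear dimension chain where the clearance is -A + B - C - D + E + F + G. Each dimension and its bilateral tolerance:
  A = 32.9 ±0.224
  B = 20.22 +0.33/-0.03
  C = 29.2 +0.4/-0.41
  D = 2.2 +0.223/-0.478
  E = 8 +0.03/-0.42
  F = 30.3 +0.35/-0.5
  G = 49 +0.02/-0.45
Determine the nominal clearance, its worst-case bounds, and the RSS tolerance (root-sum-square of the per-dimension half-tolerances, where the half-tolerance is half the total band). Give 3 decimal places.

nominal=43.220 wc=[40.973,45.062] rss=0.810

Stack each dimension's contribution:
  -A: nom -32.900 → Σnom=-32.900; wc +0.224/-0.224 → slack +0.224/-0.224; half-tol=0.224, Σhalf²=0.050176
  +B: nom +20.220 → Σnom=-12.680; wc +0.330/-0.030 → slack +0.554/-0.254; half-tol=0.180, Σhalf²=0.082576
  -C: nom -29.200 → Σnom=-41.880; wc +0.410/-0.400 → slack +0.964/-0.654; half-tol=0.405, Σhalf²=0.246601
  -D: nom -2.200 → Σnom=-44.080; wc +0.478/-0.223 → slack +1.442/-0.877; half-tol=0.350, Σhalf²=0.369451
  +E: nom +8.000 → Σnom=-36.080; wc +0.030/-0.420 → slack +1.472/-1.297; half-tol=0.225, Σhalf²=0.420076
  +F: nom +30.300 → Σnom=-5.780; wc +0.350/-0.500 → slack +1.822/-1.797; half-tol=0.425, Σhalf²=0.600701
  +G: nom +49.000 → Σnom=43.220; wc +0.020/-0.450 → slack +1.842/-2.247; half-tol=0.235, Σhalf²=0.655926
Nominal = 43.220. Worst-case = [43.220 - 2.247, 43.220 + 1.842] = [40.973, 45.062]. RSS = √0.655926 = 0.810.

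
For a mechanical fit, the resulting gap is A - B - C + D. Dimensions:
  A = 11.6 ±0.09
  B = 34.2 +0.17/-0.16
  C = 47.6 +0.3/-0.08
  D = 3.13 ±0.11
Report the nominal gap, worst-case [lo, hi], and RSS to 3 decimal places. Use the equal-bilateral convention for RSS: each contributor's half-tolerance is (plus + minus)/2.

nominal=-67.070 wc=[-67.740,-66.630] rss=0.289

Stack each dimension's contribution:
  +A: nom +11.600 → Σnom=11.600; wc +0.090/-0.090 → slack +0.090/-0.090; half-tol=0.090, Σhalf²=0.008100
  -B: nom -34.200 → Σnom=-22.600; wc +0.160/-0.170 → slack +0.250/-0.260; half-tol=0.165, Σhalf²=0.035325
  -C: nom -47.600 → Σnom=-70.200; wc +0.080/-0.300 → slack +0.330/-0.560; half-tol=0.190, Σhalf²=0.071425
  +D: nom +3.130 → Σnom=-67.070; wc +0.110/-0.110 → slack +0.440/-0.670; half-tol=0.110, Σhalf²=0.083525
Nominal = -67.070. Worst-case = [-67.070 - 0.670, -67.070 + 0.440] = [-67.740, -66.630]. RSS = √0.083525 = 0.289.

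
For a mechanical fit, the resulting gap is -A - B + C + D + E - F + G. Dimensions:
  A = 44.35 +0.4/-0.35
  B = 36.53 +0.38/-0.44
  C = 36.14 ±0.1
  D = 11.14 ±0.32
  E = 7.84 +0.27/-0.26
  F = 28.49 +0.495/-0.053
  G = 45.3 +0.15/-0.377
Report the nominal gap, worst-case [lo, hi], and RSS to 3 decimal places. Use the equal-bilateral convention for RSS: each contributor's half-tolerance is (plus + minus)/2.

nominal=-8.950 wc=[-11.282,-7.267] rss=0.797

Stack each dimension's contribution:
  -A: nom -44.350 → Σnom=-44.350; wc +0.350/-0.400 → slack +0.350/-0.400; half-tol=0.375, Σhalf²=0.140625
  -B: nom -36.530 → Σnom=-80.880; wc +0.440/-0.380 → slack +0.790/-0.780; half-tol=0.410, Σhalf²=0.308725
  +C: nom +36.140 → Σnom=-44.740; wc +0.100/-0.100 → slack +0.890/-0.880; half-tol=0.100, Σhalf²=0.318725
  +D: nom +11.140 → Σnom=-33.600; wc +0.320/-0.320 → slack +1.210/-1.200; half-tol=0.320, Σhalf²=0.421125
  +E: nom +7.840 → Σnom=-25.760; wc +0.270/-0.260 → slack +1.480/-1.460; half-tol=0.265, Σhalf²=0.491350
  -F: nom -28.490 → Σnom=-54.250; wc +0.053/-0.495 → slack +1.533/-1.955; half-tol=0.274, Σhalf²=0.566426
  +G: nom +45.300 → Σnom=-8.950; wc +0.150/-0.377 → slack +1.683/-2.332; half-tol=0.264, Σhalf²=0.635858
Nominal = -8.950. Worst-case = [-8.950 - 2.332, -8.950 + 1.683] = [-11.282, -7.267]. RSS = √0.635858 = 0.797.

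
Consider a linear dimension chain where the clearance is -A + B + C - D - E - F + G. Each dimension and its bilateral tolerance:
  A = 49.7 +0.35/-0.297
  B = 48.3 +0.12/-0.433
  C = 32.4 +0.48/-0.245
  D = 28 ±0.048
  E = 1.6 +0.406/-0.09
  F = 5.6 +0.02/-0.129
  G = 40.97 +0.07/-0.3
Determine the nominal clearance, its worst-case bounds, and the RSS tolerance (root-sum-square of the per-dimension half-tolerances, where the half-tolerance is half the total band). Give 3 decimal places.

nominal=36.770 wc=[34.968,38.004] rss=0.645

Stack each dimension's contribution:
  -A: nom -49.700 → Σnom=-49.700; wc +0.297/-0.350 → slack +0.297/-0.350; half-tol=0.324, Σhalf²=0.104652
  +B: nom +48.300 → Σnom=-1.400; wc +0.120/-0.433 → slack +0.417/-0.783; half-tol=0.276, Σhalf²=0.181105
  +C: nom +32.400 → Σnom=31.000; wc +0.480/-0.245 → slack +0.897/-1.028; half-tol=0.362, Σhalf²=0.312511
  -D: nom -28.000 → Σnom=3.000; wc +0.048/-0.048 → slack +0.945/-1.076; half-tol=0.048, Σhalf²=0.314815
  -E: nom -1.600 → Σnom=1.400; wc +0.090/-0.406 → slack +1.035/-1.482; half-tol=0.248, Σhalf²=0.376319
  -F: nom -5.600 → Σnom=-4.200; wc +0.129/-0.020 → slack +1.164/-1.502; half-tol=0.074, Σhalf²=0.381869
  +G: nom +40.970 → Σnom=36.770; wc +0.070/-0.300 → slack +1.234/-1.802; half-tol=0.185, Σhalf²=0.416094
Nominal = 36.770. Worst-case = [36.770 - 1.802, 36.770 + 1.234] = [34.968, 38.004]. RSS = √0.416094 = 0.645.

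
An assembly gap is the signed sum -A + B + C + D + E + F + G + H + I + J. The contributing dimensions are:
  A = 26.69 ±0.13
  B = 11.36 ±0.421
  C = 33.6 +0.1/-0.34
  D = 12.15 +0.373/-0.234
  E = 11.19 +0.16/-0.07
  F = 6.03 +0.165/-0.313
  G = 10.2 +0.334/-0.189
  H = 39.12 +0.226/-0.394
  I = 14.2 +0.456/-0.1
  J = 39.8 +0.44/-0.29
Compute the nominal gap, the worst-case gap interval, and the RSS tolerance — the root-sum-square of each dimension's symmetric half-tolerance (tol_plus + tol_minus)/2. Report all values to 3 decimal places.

Stack each dimension's contribution:
  -A: nom -26.690 → Σnom=-26.690; wc +0.130/-0.130 → slack +0.130/-0.130; half-tol=0.130, Σhalf²=0.016900
  +B: nom +11.360 → Σnom=-15.330; wc +0.421/-0.421 → slack +0.551/-0.551; half-tol=0.421, Σhalf²=0.194141
  +C: nom +33.600 → Σnom=18.270; wc +0.100/-0.340 → slack +0.651/-0.891; half-tol=0.220, Σhalf²=0.242541
  +D: nom +12.150 → Σnom=30.420; wc +0.373/-0.234 → slack +1.024/-1.125; half-tol=0.303, Σhalf²=0.334653
  +E: nom +11.190 → Σnom=41.610; wc +0.160/-0.070 → slack +1.184/-1.195; half-tol=0.115, Σhalf²=0.347878
  +F: nom +6.030 → Σnom=47.640; wc +0.165/-0.313 → slack +1.349/-1.508; half-tol=0.239, Σhalf²=0.404999
  +G: nom +10.200 → Σnom=57.840; wc +0.334/-0.189 → slack +1.683/-1.697; half-tol=0.262, Σhalf²=0.473382
  +H: nom +39.120 → Σnom=96.960; wc +0.226/-0.394 → slack +1.909/-2.091; half-tol=0.310, Σhalf²=0.569481
  +I: nom +14.200 → Σnom=111.160; wc +0.456/-0.100 → slack +2.365/-2.191; half-tol=0.278, Σhalf²=0.646765
  +J: nom +39.800 → Σnom=150.960; wc +0.440/-0.290 → slack +2.805/-2.481; half-tol=0.365, Σhalf²=0.779991
Nominal = 150.960. Worst-case = [150.960 - 2.481, 150.960 + 2.805] = [148.479, 153.765]. RSS = √0.779991 = 0.883.

nominal=150.960 wc=[148.479,153.765] rss=0.883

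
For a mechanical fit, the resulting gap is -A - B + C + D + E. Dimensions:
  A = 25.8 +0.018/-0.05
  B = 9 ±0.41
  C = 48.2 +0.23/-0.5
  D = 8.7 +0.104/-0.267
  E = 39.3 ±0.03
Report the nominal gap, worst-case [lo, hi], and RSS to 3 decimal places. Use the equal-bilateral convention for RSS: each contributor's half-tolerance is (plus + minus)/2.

Stack each dimension's contribution:
  -A: nom -25.800 → Σnom=-25.800; wc +0.050/-0.018 → slack +0.050/-0.018; half-tol=0.034, Σhalf²=0.001156
  -B: nom -9.000 → Σnom=-34.800; wc +0.410/-0.410 → slack +0.460/-0.428; half-tol=0.410, Σhalf²=0.169256
  +C: nom +48.200 → Σnom=13.400; wc +0.230/-0.500 → slack +0.690/-0.928; half-tol=0.365, Σhalf²=0.302481
  +D: nom +8.700 → Σnom=22.100; wc +0.104/-0.267 → slack +0.794/-1.195; half-tol=0.185, Σhalf²=0.336891
  +E: nom +39.300 → Σnom=61.400; wc +0.030/-0.030 → slack +0.824/-1.225; half-tol=0.030, Σhalf²=0.337791
Nominal = 61.400. Worst-case = [61.400 - 1.225, 61.400 + 0.824] = [60.175, 62.224]. RSS = √0.337791 = 0.581.

nominal=61.400 wc=[60.175,62.224] rss=0.581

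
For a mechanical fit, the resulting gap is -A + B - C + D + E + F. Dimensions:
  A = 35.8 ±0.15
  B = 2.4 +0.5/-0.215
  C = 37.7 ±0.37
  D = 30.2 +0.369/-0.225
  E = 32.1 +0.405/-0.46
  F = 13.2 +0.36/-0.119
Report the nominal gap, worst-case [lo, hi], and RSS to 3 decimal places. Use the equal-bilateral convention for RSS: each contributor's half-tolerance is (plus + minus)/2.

nominal=4.400 wc=[2.861,6.554] rss=0.787

Stack each dimension's contribution:
  -A: nom -35.800 → Σnom=-35.800; wc +0.150/-0.150 → slack +0.150/-0.150; half-tol=0.150, Σhalf²=0.022500
  +B: nom +2.400 → Σnom=-33.400; wc +0.500/-0.215 → slack +0.650/-0.365; half-tol=0.357, Σhalf²=0.150306
  -C: nom -37.700 → Σnom=-71.100; wc +0.370/-0.370 → slack +1.020/-0.735; half-tol=0.370, Σhalf²=0.287206
  +D: nom +30.200 → Σnom=-40.900; wc +0.369/-0.225 → slack +1.389/-0.960; half-tol=0.297, Σhalf²=0.375415
  +E: nom +32.100 → Σnom=-8.800; wc +0.405/-0.460 → slack +1.794/-1.420; half-tol=0.432, Σhalf²=0.562472
  +F: nom +13.200 → Σnom=4.400; wc +0.360/-0.119 → slack +2.154/-1.539; half-tol=0.239, Σhalf²=0.619832
Nominal = 4.400. Worst-case = [4.400 - 1.539, 4.400 + 2.154] = [2.861, 6.554]. RSS = √0.619832 = 0.787.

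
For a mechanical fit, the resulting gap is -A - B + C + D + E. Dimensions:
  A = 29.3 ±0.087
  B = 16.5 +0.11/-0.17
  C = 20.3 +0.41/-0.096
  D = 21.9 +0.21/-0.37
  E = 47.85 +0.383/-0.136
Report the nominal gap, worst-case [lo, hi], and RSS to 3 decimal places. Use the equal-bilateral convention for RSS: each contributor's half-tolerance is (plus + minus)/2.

nominal=44.250 wc=[43.451,45.510] rss=0.493

Stack each dimension's contribution:
  -A: nom -29.300 → Σnom=-29.300; wc +0.087/-0.087 → slack +0.087/-0.087; half-tol=0.087, Σhalf²=0.007569
  -B: nom -16.500 → Σnom=-45.800; wc +0.170/-0.110 → slack +0.257/-0.197; half-tol=0.140, Σhalf²=0.027169
  +C: nom +20.300 → Σnom=-25.500; wc +0.410/-0.096 → slack +0.667/-0.293; half-tol=0.253, Σhalf²=0.091178
  +D: nom +21.900 → Σnom=-3.600; wc +0.210/-0.370 → slack +0.877/-0.663; half-tol=0.290, Σhalf²=0.175278
  +E: nom +47.850 → Σnom=44.250; wc +0.383/-0.136 → slack +1.260/-0.799; half-tol=0.260, Σhalf²=0.242618
Nominal = 44.250. Worst-case = [44.250 - 0.799, 44.250 + 1.260] = [43.451, 45.510]. RSS = √0.242618 = 0.493.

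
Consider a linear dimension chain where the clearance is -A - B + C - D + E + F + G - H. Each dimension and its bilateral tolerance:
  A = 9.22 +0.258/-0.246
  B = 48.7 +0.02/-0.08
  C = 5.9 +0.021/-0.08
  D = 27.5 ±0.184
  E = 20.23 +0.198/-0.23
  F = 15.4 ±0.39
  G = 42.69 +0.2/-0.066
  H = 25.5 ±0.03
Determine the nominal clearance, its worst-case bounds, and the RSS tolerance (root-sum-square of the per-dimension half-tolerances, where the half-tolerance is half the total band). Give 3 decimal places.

nominal=-26.700 wc=[-27.958,-25.351] rss=0.565

Stack each dimension's contribution:
  -A: nom -9.220 → Σnom=-9.220; wc +0.246/-0.258 → slack +0.246/-0.258; half-tol=0.252, Σhalf²=0.063504
  -B: nom -48.700 → Σnom=-57.920; wc +0.080/-0.020 → slack +0.326/-0.278; half-tol=0.050, Σhalf²=0.066004
  +C: nom +5.900 → Σnom=-52.020; wc +0.021/-0.080 → slack +0.347/-0.358; half-tol=0.051, Σhalf²=0.068554
  -D: nom -27.500 → Σnom=-79.520; wc +0.184/-0.184 → slack +0.531/-0.542; half-tol=0.184, Σhalf²=0.102410
  +E: nom +20.230 → Σnom=-59.290; wc +0.198/-0.230 → slack +0.729/-0.772; half-tol=0.214, Σhalf²=0.148206
  +F: nom +15.400 → Σnom=-43.890; wc +0.390/-0.390 → slack +1.119/-1.162; half-tol=0.390, Σhalf²=0.300306
  +G: nom +42.690 → Σnom=-1.200; wc +0.200/-0.066 → slack +1.319/-1.228; half-tol=0.133, Σhalf²=0.317995
  -H: nom -25.500 → Σnom=-26.700; wc +0.030/-0.030 → slack +1.349/-1.258; half-tol=0.030, Σhalf²=0.318895
Nominal = -26.700. Worst-case = [-26.700 - 1.258, -26.700 + 1.349] = [-27.958, -25.351]. RSS = √0.318895 = 0.565.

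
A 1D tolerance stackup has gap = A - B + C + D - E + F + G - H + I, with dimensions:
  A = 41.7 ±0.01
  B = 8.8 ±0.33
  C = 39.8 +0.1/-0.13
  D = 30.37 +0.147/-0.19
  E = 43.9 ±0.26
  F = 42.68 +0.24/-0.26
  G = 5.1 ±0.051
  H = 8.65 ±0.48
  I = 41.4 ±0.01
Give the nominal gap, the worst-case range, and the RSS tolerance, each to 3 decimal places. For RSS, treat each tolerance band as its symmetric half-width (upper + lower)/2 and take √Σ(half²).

Stack each dimension's contribution:
  +A: nom +41.700 → Σnom=41.700; wc +0.010/-0.010 → slack +0.010/-0.010; half-tol=0.010, Σhalf²=0.000100
  -B: nom -8.800 → Σnom=32.900; wc +0.330/-0.330 → slack +0.340/-0.340; half-tol=0.330, Σhalf²=0.109000
  +C: nom +39.800 → Σnom=72.700; wc +0.100/-0.130 → slack +0.440/-0.470; half-tol=0.115, Σhalf²=0.122225
  +D: nom +30.370 → Σnom=103.070; wc +0.147/-0.190 → slack +0.587/-0.660; half-tol=0.168, Σhalf²=0.150617
  -E: nom -43.900 → Σnom=59.170; wc +0.260/-0.260 → slack +0.847/-0.920; half-tol=0.260, Σhalf²=0.218217
  +F: nom +42.680 → Σnom=101.850; wc +0.240/-0.260 → slack +1.087/-1.180; half-tol=0.250, Σhalf²=0.280717
  +G: nom +5.100 → Σnom=106.950; wc +0.051/-0.051 → slack +1.138/-1.231; half-tol=0.051, Σhalf²=0.283318
  -H: nom -8.650 → Σnom=98.300; wc +0.480/-0.480 → slack +1.618/-1.711; half-tol=0.480, Σhalf²=0.513718
  +I: nom +41.400 → Σnom=139.700; wc +0.010/-0.010 → slack +1.628/-1.721; half-tol=0.010, Σhalf²=0.513818
Nominal = 139.700. Worst-case = [139.700 - 1.721, 139.700 + 1.628] = [137.979, 141.328]. RSS = √0.513818 = 0.717.

nominal=139.700 wc=[137.979,141.328] rss=0.717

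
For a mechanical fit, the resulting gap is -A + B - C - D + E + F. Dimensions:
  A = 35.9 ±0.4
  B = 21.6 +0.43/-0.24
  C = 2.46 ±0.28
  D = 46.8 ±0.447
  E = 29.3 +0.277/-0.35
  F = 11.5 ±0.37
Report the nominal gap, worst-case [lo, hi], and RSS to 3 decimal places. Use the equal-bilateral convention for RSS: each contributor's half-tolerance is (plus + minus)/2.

Stack each dimension's contribution:
  -A: nom -35.900 → Σnom=-35.900; wc +0.400/-0.400 → slack +0.400/-0.400; half-tol=0.400, Σhalf²=0.160000
  +B: nom +21.600 → Σnom=-14.300; wc +0.430/-0.240 → slack +0.830/-0.640; half-tol=0.335, Σhalf²=0.272225
  -C: nom -2.460 → Σnom=-16.760; wc +0.280/-0.280 → slack +1.110/-0.920; half-tol=0.280, Σhalf²=0.350625
  -D: nom -46.800 → Σnom=-63.560; wc +0.447/-0.447 → slack +1.557/-1.367; half-tol=0.447, Σhalf²=0.550434
  +E: nom +29.300 → Σnom=-34.260; wc +0.277/-0.350 → slack +1.834/-1.717; half-tol=0.314, Σhalf²=0.648716
  +F: nom +11.500 → Σnom=-22.760; wc +0.370/-0.370 → slack +2.204/-2.087; half-tol=0.370, Σhalf²=0.785616
Nominal = -22.760. Worst-case = [-22.760 - 2.087, -22.760 + 2.204] = [-24.847, -20.556]. RSS = √0.785616 = 0.886.

nominal=-22.760 wc=[-24.847,-20.556] rss=0.886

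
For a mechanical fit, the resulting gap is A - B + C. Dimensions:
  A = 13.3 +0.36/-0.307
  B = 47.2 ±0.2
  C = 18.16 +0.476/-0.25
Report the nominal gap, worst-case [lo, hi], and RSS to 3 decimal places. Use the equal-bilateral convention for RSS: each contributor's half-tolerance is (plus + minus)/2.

nominal=-15.740 wc=[-16.497,-14.704] rss=0.532

Stack each dimension's contribution:
  +A: nom +13.300 → Σnom=13.300; wc +0.360/-0.307 → slack +0.360/-0.307; half-tol=0.334, Σhalf²=0.111222
  -B: nom -47.200 → Σnom=-33.900; wc +0.200/-0.200 → slack +0.560/-0.507; half-tol=0.200, Σhalf²=0.151222
  +C: nom +18.160 → Σnom=-15.740; wc +0.476/-0.250 → slack +1.036/-0.757; half-tol=0.363, Σhalf²=0.282991
Nominal = -15.740. Worst-case = [-15.740 - 0.757, -15.740 + 1.036] = [-16.497, -14.704]. RSS = √0.282991 = 0.532.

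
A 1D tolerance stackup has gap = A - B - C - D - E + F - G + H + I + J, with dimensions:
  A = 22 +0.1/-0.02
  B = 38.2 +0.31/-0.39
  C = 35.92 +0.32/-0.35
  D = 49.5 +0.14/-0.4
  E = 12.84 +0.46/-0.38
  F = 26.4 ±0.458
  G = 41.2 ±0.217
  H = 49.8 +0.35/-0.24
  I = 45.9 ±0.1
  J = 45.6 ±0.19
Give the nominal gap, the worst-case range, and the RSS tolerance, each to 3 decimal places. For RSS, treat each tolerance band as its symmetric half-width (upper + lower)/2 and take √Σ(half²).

nominal=12.040 wc=[9.585,14.975] rss=0.937

Stack each dimension's contribution:
  +A: nom +22.000 → Σnom=22.000; wc +0.100/-0.020 → slack +0.100/-0.020; half-tol=0.060, Σhalf²=0.003600
  -B: nom -38.200 → Σnom=-16.200; wc +0.390/-0.310 → slack +0.490/-0.330; half-tol=0.350, Σhalf²=0.126100
  -C: nom -35.920 → Σnom=-52.120; wc +0.350/-0.320 → slack +0.840/-0.650; half-tol=0.335, Σhalf²=0.238325
  -D: nom -49.500 → Σnom=-101.620; wc +0.400/-0.140 → slack +1.240/-0.790; half-tol=0.270, Σhalf²=0.311225
  -E: nom -12.840 → Σnom=-114.460; wc +0.380/-0.460 → slack +1.620/-1.250; half-tol=0.420, Σhalf²=0.487625
  +F: nom +26.400 → Σnom=-88.060; wc +0.458/-0.458 → slack +2.078/-1.708; half-tol=0.458, Σhalf²=0.697389
  -G: nom -41.200 → Σnom=-129.260; wc +0.217/-0.217 → slack +2.295/-1.925; half-tol=0.217, Σhalf²=0.744478
  +H: nom +49.800 → Σnom=-79.460; wc +0.350/-0.240 → slack +2.645/-2.165; half-tol=0.295, Σhalf²=0.831503
  +I: nom +45.900 → Σnom=-33.560; wc +0.100/-0.100 → slack +2.745/-2.265; half-tol=0.100, Σhalf²=0.841503
  +J: nom +45.600 → Σnom=12.040; wc +0.190/-0.190 → slack +2.935/-2.455; half-tol=0.190, Σhalf²=0.877603
Nominal = 12.040. Worst-case = [12.040 - 2.455, 12.040 + 2.935] = [9.585, 14.975]. RSS = √0.877603 = 0.937.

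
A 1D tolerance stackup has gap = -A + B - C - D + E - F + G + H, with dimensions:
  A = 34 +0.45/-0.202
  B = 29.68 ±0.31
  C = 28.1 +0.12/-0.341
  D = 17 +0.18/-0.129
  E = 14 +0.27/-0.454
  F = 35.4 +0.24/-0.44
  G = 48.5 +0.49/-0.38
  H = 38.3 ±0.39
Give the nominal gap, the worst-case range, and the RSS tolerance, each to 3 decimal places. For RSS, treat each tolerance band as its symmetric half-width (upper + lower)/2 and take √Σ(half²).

nominal=15.980 wc=[13.456,18.552] rss=0.931

Stack each dimension's contribution:
  -A: nom -34.000 → Σnom=-34.000; wc +0.202/-0.450 → slack +0.202/-0.450; half-tol=0.326, Σhalf²=0.106276
  +B: nom +29.680 → Σnom=-4.320; wc +0.310/-0.310 → slack +0.512/-0.760; half-tol=0.310, Σhalf²=0.202376
  -C: nom -28.100 → Σnom=-32.420; wc +0.341/-0.120 → slack +0.853/-0.880; half-tol=0.231, Σhalf²=0.255506
  -D: nom -17.000 → Σnom=-49.420; wc +0.129/-0.180 → slack +0.982/-1.060; half-tol=0.154, Σhalf²=0.279376
  +E: nom +14.000 → Σnom=-35.420; wc +0.270/-0.454 → slack +1.252/-1.514; half-tol=0.362, Σhalf²=0.410420
  -F: nom -35.400 → Σnom=-70.820; wc +0.440/-0.240 → slack +1.692/-1.754; half-tol=0.340, Σhalf²=0.526021
  +G: nom +48.500 → Σnom=-22.320; wc +0.490/-0.380 → slack +2.182/-2.134; half-tol=0.435, Σhalf²=0.715245
  +H: nom +38.300 → Σnom=15.980; wc +0.390/-0.390 → slack +2.572/-2.524; half-tol=0.390, Σhalf²=0.867345
Nominal = 15.980. Worst-case = [15.980 - 2.524, 15.980 + 2.572] = [13.456, 18.552]. RSS = √0.867345 = 0.931.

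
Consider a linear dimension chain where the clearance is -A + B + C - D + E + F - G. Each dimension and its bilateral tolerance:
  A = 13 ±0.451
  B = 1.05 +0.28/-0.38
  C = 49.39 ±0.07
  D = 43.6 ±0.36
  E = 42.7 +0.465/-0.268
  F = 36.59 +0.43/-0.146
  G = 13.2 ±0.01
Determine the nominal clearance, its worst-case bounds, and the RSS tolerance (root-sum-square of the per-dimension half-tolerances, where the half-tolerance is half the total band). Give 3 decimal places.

nominal=59.930 wc=[58.245,61.996] rss=0.815

Stack each dimension's contribution:
  -A: nom -13.000 → Σnom=-13.000; wc +0.451/-0.451 → slack +0.451/-0.451; half-tol=0.451, Σhalf²=0.203401
  +B: nom +1.050 → Σnom=-11.950; wc +0.280/-0.380 → slack +0.731/-0.831; half-tol=0.330, Σhalf²=0.312301
  +C: nom +49.390 → Σnom=37.440; wc +0.070/-0.070 → slack +0.801/-0.901; half-tol=0.070, Σhalf²=0.317201
  -D: nom -43.600 → Σnom=-6.160; wc +0.360/-0.360 → slack +1.161/-1.261; half-tol=0.360, Σhalf²=0.446801
  +E: nom +42.700 → Σnom=36.540; wc +0.465/-0.268 → slack +1.626/-1.529; half-tol=0.367, Σhalf²=0.581123
  +F: nom +36.590 → Σnom=73.130; wc +0.430/-0.146 → slack +2.056/-1.675; half-tol=0.288, Σhalf²=0.664067
  -G: nom -13.200 → Σnom=59.930; wc +0.010/-0.010 → slack +2.066/-1.685; half-tol=0.010, Σhalf²=0.664167
Nominal = 59.930. Worst-case = [59.930 - 1.685, 59.930 + 2.066] = [58.245, 61.996]. RSS = √0.664167 = 0.815.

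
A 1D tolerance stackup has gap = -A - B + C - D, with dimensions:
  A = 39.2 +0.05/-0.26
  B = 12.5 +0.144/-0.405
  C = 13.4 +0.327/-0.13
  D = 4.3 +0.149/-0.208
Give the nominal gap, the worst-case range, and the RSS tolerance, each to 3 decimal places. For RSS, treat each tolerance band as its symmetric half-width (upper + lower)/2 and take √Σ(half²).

nominal=-42.600 wc=[-43.073,-41.400] rss=0.428

Stack each dimension's contribution:
  -A: nom -39.200 → Σnom=-39.200; wc +0.260/-0.050 → slack +0.260/-0.050; half-tol=0.155, Σhalf²=0.024025
  -B: nom -12.500 → Σnom=-51.700; wc +0.405/-0.144 → slack +0.665/-0.194; half-tol=0.275, Σhalf²=0.099375
  +C: nom +13.400 → Σnom=-38.300; wc +0.327/-0.130 → slack +0.992/-0.324; half-tol=0.229, Σhalf²=0.151588
  -D: nom -4.300 → Σnom=-42.600; wc +0.208/-0.149 → slack +1.200/-0.473; half-tol=0.178, Σhalf²=0.183450
Nominal = -42.600. Worst-case = [-42.600 - 0.473, -42.600 + 1.200] = [-43.073, -41.400]. RSS = √0.183450 = 0.428.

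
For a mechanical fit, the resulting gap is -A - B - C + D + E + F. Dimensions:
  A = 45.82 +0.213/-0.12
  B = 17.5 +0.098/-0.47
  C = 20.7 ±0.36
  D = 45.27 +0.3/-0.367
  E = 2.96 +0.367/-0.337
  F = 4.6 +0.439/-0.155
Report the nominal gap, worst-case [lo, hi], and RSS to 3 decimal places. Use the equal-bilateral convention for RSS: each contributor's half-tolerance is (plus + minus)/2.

Stack each dimension's contribution:
  -A: nom -45.820 → Σnom=-45.820; wc +0.120/-0.213 → slack +0.120/-0.213; half-tol=0.166, Σhalf²=0.027722
  -B: nom -17.500 → Σnom=-63.320; wc +0.470/-0.098 → slack +0.590/-0.311; half-tol=0.284, Σhalf²=0.108378
  -C: nom -20.700 → Σnom=-84.020; wc +0.360/-0.360 → slack +0.950/-0.671; half-tol=0.360, Σhalf²=0.237978
  +D: nom +45.270 → Σnom=-38.750; wc +0.300/-0.367 → slack +1.250/-1.038; half-tol=0.334, Σhalf²=0.349200
  +E: nom +2.960 → Σnom=-35.790; wc +0.367/-0.337 → slack +1.617/-1.375; half-tol=0.352, Σhalf²=0.473104
  +F: nom +4.600 → Σnom=-31.190; wc +0.439/-0.155 → slack +2.056/-1.530; half-tol=0.297, Σhalf²=0.561313
Nominal = -31.190. Worst-case = [-31.190 - 1.530, -31.190 + 2.056] = [-32.720, -29.134]. RSS = √0.561313 = 0.749.

nominal=-31.190 wc=[-32.720,-29.134] rss=0.749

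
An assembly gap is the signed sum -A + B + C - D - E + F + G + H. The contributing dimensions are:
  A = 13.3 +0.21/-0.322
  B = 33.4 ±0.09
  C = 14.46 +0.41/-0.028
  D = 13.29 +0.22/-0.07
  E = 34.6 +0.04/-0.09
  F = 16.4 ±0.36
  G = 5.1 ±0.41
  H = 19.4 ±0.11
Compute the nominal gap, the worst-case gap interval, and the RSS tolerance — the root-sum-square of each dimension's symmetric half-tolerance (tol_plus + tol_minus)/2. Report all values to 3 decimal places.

Stack each dimension's contribution:
  -A: nom -13.300 → Σnom=-13.300; wc +0.322/-0.210 → slack +0.322/-0.210; half-tol=0.266, Σhalf²=0.070756
  +B: nom +33.400 → Σnom=20.100; wc +0.090/-0.090 → slack +0.412/-0.300; half-tol=0.090, Σhalf²=0.078856
  +C: nom +14.460 → Σnom=34.560; wc +0.410/-0.028 → slack +0.822/-0.328; half-tol=0.219, Σhalf²=0.126817
  -D: nom -13.290 → Σnom=21.270; wc +0.070/-0.220 → slack +0.892/-0.548; half-tol=0.145, Σhalf²=0.147842
  -E: nom -34.600 → Σnom=-13.330; wc +0.090/-0.040 → slack +0.982/-0.588; half-tol=0.065, Σhalf²=0.152067
  +F: nom +16.400 → Σnom=3.070; wc +0.360/-0.360 → slack +1.342/-0.948; half-tol=0.360, Σhalf²=0.281667
  +G: nom +5.100 → Σnom=8.170; wc +0.410/-0.410 → slack +1.752/-1.358; half-tol=0.410, Σhalf²=0.449767
  +H: nom +19.400 → Σnom=27.570; wc +0.110/-0.110 → slack +1.862/-1.468; half-tol=0.110, Σhalf²=0.461867
Nominal = 27.570. Worst-case = [27.570 - 1.468, 27.570 + 1.862] = [26.102, 29.432]. RSS = √0.461867 = 0.680.

nominal=27.570 wc=[26.102,29.432] rss=0.680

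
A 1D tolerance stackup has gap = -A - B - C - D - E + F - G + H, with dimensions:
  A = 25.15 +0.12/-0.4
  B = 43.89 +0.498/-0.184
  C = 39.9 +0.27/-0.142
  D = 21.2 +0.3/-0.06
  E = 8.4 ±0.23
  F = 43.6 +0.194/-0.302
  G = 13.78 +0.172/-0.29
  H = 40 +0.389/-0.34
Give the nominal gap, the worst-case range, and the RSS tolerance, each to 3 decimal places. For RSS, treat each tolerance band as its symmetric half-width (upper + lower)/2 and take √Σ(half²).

Stack each dimension's contribution:
  -A: nom -25.150 → Σnom=-25.150; wc +0.400/-0.120 → slack +0.400/-0.120; half-tol=0.260, Σhalf²=0.067600
  -B: nom -43.890 → Σnom=-69.040; wc +0.184/-0.498 → slack +0.584/-0.618; half-tol=0.341, Σhalf²=0.183881
  -C: nom -39.900 → Σnom=-108.940; wc +0.142/-0.270 → slack +0.726/-0.888; half-tol=0.206, Σhalf²=0.226317
  -D: nom -21.200 → Σnom=-130.140; wc +0.060/-0.300 → slack +0.786/-1.188; half-tol=0.180, Σhalf²=0.258717
  -E: nom -8.400 → Σnom=-138.540; wc +0.230/-0.230 → slack +1.016/-1.418; half-tol=0.230, Σhalf²=0.311617
  +F: nom +43.600 → Σnom=-94.940; wc +0.194/-0.302 → slack +1.210/-1.720; half-tol=0.248, Σhalf²=0.373121
  -G: nom -13.780 → Σnom=-108.720; wc +0.290/-0.172 → slack +1.500/-1.892; half-tol=0.231, Σhalf²=0.426482
  +H: nom +40.000 → Σnom=-68.720; wc +0.389/-0.340 → slack +1.889/-2.232; half-tol=0.365, Σhalf²=0.559342
Nominal = -68.720. Worst-case = [-68.720 - 2.232, -68.720 + 1.889] = [-70.952, -66.831]. RSS = √0.559342 = 0.748.

nominal=-68.720 wc=[-70.952,-66.831] rss=0.748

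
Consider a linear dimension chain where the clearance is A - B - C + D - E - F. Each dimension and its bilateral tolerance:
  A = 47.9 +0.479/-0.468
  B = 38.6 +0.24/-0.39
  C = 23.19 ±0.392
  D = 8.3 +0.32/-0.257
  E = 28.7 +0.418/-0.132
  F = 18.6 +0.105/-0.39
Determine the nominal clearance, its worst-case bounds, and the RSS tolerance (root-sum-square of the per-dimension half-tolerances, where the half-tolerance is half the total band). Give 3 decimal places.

nominal=-52.890 wc=[-54.770,-50.787] rss=0.835

Stack each dimension's contribution:
  +A: nom +47.900 → Σnom=47.900; wc +0.479/-0.468 → slack +0.479/-0.468; half-tol=0.474, Σhalf²=0.224202
  -B: nom -38.600 → Σnom=9.300; wc +0.390/-0.240 → slack +0.869/-0.708; half-tol=0.315, Σhalf²=0.323427
  -C: nom -23.190 → Σnom=-13.890; wc +0.392/-0.392 → slack +1.261/-1.100; half-tol=0.392, Σhalf²=0.477091
  +D: nom +8.300 → Σnom=-5.590; wc +0.320/-0.257 → slack +1.581/-1.357; half-tol=0.288, Σhalf²=0.560324
  -E: nom -28.700 → Σnom=-34.290; wc +0.132/-0.418 → slack +1.713/-1.775; half-tol=0.275, Σhalf²=0.635949
  -F: nom -18.600 → Σnom=-52.890; wc +0.390/-0.105 → slack +2.103/-1.880; half-tol=0.247, Σhalf²=0.697205
Nominal = -52.890. Worst-case = [-52.890 - 1.880, -52.890 + 2.103] = [-54.770, -50.787]. RSS = √0.697205 = 0.835.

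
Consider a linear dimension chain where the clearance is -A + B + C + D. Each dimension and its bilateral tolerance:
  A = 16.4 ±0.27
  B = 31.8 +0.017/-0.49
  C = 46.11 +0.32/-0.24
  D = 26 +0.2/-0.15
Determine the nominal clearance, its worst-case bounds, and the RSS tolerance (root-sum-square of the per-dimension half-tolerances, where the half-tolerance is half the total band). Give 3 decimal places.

nominal=87.510 wc=[86.360,88.317] rss=0.496

Stack each dimension's contribution:
  -A: nom -16.400 → Σnom=-16.400; wc +0.270/-0.270 → slack +0.270/-0.270; half-tol=0.270, Σhalf²=0.072900
  +B: nom +31.800 → Σnom=15.400; wc +0.017/-0.490 → slack +0.287/-0.760; half-tol=0.254, Σhalf²=0.137162
  +C: nom +46.110 → Σnom=61.510; wc +0.320/-0.240 → slack +0.607/-1.000; half-tol=0.280, Σhalf²=0.215562
  +D: nom +26.000 → Σnom=87.510; wc +0.200/-0.150 → slack +0.807/-1.150; half-tol=0.175, Σhalf²=0.246187
Nominal = 87.510. Worst-case = [87.510 - 1.150, 87.510 + 0.807] = [86.360, 88.317]. RSS = √0.246187 = 0.496.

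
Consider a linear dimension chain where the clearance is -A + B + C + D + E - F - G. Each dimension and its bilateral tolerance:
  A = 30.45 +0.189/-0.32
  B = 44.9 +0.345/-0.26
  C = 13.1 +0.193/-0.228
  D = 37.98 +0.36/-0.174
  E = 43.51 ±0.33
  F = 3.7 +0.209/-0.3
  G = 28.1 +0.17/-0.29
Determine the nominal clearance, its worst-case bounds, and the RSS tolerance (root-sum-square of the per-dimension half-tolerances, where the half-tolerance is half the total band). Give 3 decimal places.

Stack each dimension's contribution:
  -A: nom -30.450 → Σnom=-30.450; wc +0.320/-0.189 → slack +0.320/-0.189; half-tol=0.255, Σhalf²=0.064770
  +B: nom +44.900 → Σnom=14.450; wc +0.345/-0.260 → slack +0.665/-0.449; half-tol=0.302, Σhalf²=0.156276
  +C: nom +13.100 → Σnom=27.550; wc +0.193/-0.228 → slack +0.858/-0.677; half-tol=0.211, Σhalf²=0.200587
  +D: nom +37.980 → Σnom=65.530; wc +0.360/-0.174 → slack +1.218/-0.851; half-tol=0.267, Σhalf²=0.271876
  +E: nom +43.510 → Σnom=109.040; wc +0.330/-0.330 → slack +1.548/-1.181; half-tol=0.330, Σhalf²=0.380776
  -F: nom -3.700 → Σnom=105.340; wc +0.300/-0.209 → slack +1.848/-1.390; half-tol=0.255, Σhalf²=0.445546
  -G: nom -28.100 → Σnom=77.240; wc +0.290/-0.170 → slack +2.138/-1.560; half-tol=0.230, Σhalf²=0.498446
Nominal = 77.240. Worst-case = [77.240 - 1.560, 77.240 + 2.138] = [75.680, 79.378]. RSS = √0.498446 = 0.706.

nominal=77.240 wc=[75.680,79.378] rss=0.706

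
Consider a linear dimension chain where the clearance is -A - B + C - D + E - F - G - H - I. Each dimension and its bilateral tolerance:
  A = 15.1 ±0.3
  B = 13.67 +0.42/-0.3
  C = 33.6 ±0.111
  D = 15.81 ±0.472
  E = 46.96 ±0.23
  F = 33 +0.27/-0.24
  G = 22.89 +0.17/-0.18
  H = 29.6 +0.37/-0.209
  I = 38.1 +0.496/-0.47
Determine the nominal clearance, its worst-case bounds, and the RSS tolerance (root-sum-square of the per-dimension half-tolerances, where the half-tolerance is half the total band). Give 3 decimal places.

Stack each dimension's contribution:
  -A: nom -15.100 → Σnom=-15.100; wc +0.300/-0.300 → slack +0.300/-0.300; half-tol=0.300, Σhalf²=0.090000
  -B: nom -13.670 → Σnom=-28.770; wc +0.300/-0.420 → slack +0.600/-0.720; half-tol=0.360, Σhalf²=0.219600
  +C: nom +33.600 → Σnom=4.830; wc +0.111/-0.111 → slack +0.711/-0.831; half-tol=0.111, Σhalf²=0.231921
  -D: nom -15.810 → Σnom=-10.980; wc +0.472/-0.472 → slack +1.183/-1.303; half-tol=0.472, Σhalf²=0.454705
  +E: nom +46.960 → Σnom=35.980; wc +0.230/-0.230 → slack +1.413/-1.533; half-tol=0.230, Σhalf²=0.507605
  -F: nom -33.000 → Σnom=2.980; wc +0.240/-0.270 → slack +1.653/-1.803; half-tol=0.255, Σhalf²=0.572630
  -G: nom -22.890 → Σnom=-19.910; wc +0.180/-0.170 → slack +1.833/-1.973; half-tol=0.175, Σhalf²=0.603255
  -H: nom -29.600 → Σnom=-49.510; wc +0.209/-0.370 → slack +2.042/-2.343; half-tol=0.289, Σhalf²=0.687065
  -I: nom -38.100 → Σnom=-87.610; wc +0.470/-0.496 → slack +2.512/-2.839; half-tol=0.483, Σhalf²=0.920354
Nominal = -87.610. Worst-case = [-87.610 - 2.839, -87.610 + 2.512] = [-90.449, -85.098]. RSS = √0.920354 = 0.959.

nominal=-87.610 wc=[-90.449,-85.098] rss=0.959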